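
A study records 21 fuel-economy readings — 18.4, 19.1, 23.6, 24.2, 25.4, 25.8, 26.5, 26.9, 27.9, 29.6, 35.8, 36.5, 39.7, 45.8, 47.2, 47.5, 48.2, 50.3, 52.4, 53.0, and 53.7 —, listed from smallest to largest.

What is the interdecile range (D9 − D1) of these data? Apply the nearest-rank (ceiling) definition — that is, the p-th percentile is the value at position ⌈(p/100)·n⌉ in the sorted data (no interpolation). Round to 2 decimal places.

n = 21.
P10: rank ⌈10/100·21⌉ = 3 → 23.6.
P90: rank ⌈90/100·21⌉ = 19 → 52.4.
Difference: 52.4 − 23.6 = 28.8.

28.80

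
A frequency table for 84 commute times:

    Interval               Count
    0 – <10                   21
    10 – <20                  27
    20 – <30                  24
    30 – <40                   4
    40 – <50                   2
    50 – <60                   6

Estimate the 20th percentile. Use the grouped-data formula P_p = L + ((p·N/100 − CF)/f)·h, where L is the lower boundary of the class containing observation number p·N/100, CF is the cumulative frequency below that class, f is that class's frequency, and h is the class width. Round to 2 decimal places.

8.00

N = 84; target position k = 20/100 · 84 = 16.8.
Cumulative frequencies: 21, 48, 72, 76, 78, 84.
Observation 16.8 falls in the class 0 – <10.
L = 0, CF = 0, f = 21, h = 10.
P20 = 0 + ((16.8 − 0)/21)·10 = 0 + 8 = 8.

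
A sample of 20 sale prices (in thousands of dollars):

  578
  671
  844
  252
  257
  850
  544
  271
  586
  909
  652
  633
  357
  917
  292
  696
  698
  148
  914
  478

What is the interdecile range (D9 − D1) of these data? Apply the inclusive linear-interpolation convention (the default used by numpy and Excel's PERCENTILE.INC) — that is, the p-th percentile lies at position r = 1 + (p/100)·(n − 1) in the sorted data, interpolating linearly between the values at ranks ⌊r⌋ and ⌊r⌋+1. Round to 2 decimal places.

653.00

Sorted: 148, 252, 257, 271, 292, 357, 478, 544, 578, 586, 633, 652, 671, 696, 698, 844, 850, 909, 914, 917.
n = 20.
P10: r = 2.9; ranks 2–3 are 252, 257; interpolating gives 256.5.
P90: r = 18.1; ranks 18–19 are 909, 914; interpolating gives 909.5.
Difference: 909.5 − 256.5 = 653.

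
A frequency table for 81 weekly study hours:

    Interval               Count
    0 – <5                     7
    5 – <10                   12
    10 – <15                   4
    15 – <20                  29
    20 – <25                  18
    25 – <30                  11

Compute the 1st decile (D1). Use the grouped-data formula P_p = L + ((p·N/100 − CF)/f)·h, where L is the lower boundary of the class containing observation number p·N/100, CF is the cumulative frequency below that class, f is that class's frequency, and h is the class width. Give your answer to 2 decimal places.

5.46

N = 81; target position k = 10/100 · 81 = 8.1.
Cumulative frequencies: 7, 19, 23, 52, 70, 81.
Observation 8.1 falls in the class 5 – <10.
L = 5, CF = 7, f = 12, h = 5.
P10 = 5 + ((8.1 − 7)/12)·5 = 5 + 0.458333 = 5.45833.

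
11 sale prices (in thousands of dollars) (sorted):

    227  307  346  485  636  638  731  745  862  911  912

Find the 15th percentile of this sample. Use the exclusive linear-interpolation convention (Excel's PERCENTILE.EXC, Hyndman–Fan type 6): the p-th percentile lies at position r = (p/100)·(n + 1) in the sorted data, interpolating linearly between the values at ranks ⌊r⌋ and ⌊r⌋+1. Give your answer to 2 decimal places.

n = 11.
r = (15/100)·(11 + 1) = 1.8.
Rank 1 is 227 and rank 2 is 307.
Interpolate: 227 + 0.8·(307 − 227) = 227 + 0.8·80 = 291.

291.00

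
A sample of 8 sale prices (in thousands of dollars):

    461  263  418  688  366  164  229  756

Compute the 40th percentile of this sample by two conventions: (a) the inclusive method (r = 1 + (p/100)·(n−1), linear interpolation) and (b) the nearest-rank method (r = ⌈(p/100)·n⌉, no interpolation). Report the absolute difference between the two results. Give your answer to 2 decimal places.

Sorted: 164, 229, 263, 366, 418, 461, 688, 756.
n = 8.
(a) r = 3.8; between ranks 3 (263) and 4 (366): 345.4.
(b) the nearest-rank method: rank 4 → 366.
|345.4 − 366| = 20.6.

20.60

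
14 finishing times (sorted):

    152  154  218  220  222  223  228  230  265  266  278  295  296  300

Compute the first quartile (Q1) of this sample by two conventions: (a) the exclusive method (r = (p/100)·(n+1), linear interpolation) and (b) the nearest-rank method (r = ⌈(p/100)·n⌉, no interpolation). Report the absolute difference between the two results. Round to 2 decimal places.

n = 14.
(a) r = 3.75; between ranks 3 (218) and 4 (220): 219.5.
(b) the nearest-rank method: rank 4 → 220.
|219.5 − 220| = 0.5.

0.50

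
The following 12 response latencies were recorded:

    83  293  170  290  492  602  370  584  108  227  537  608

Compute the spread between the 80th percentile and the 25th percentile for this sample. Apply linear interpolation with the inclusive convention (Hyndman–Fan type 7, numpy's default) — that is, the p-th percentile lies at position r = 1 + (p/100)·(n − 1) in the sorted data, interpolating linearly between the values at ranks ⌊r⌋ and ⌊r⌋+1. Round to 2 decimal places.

361.85

Sorted: 83, 108, 170, 227, 290, 293, 370, 492, 537, 584, 602, 608.
n = 12.
P25: r = 3.75; ranks 3–4 are 170, 227; interpolating gives 212.75.
P80: r = 9.8; ranks 9–10 are 537, 584; interpolating gives 574.6.
Difference: 574.6 − 212.75 = 361.85.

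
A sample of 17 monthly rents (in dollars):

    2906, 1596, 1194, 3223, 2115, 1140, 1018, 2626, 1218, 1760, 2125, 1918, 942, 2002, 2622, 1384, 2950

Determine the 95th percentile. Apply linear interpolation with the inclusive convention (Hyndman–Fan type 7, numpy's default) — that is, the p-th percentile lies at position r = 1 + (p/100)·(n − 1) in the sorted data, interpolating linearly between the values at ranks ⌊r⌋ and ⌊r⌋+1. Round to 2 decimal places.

Sorted: 942, 1018, 1140, 1194, 1218, 1384, 1596, 1760, 1918, 2002, 2115, 2125, 2622, 2626, 2906, 2950, 3223.
n = 17.
r = 1 + (95/100)·(17 − 1) = 1 + 15.2 = 16.2.
Rank 16 is 2950 and rank 17 is 3223.
Interpolate: 2950 + 0.2·(3223 − 2950) = 2950 + 0.2·273 = 3004.6.

3004.60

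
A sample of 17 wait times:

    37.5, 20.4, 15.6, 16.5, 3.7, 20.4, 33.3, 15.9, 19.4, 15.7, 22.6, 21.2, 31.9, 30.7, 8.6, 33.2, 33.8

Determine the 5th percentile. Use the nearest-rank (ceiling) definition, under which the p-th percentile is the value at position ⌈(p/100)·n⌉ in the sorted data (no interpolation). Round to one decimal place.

Sorted: 3.7, 8.6, 15.6, 15.7, 15.9, 16.5, 19.4, 20.4, 20.4, 21.2, 22.6, 30.7, 31.9, 33.2, 33.3, 33.8, 37.5.
n = 17.
Position = ⌈5/100 · 17⌉ = ⌈0.85⌉ = 1.
The value at rank 1 is 3.7.

3.7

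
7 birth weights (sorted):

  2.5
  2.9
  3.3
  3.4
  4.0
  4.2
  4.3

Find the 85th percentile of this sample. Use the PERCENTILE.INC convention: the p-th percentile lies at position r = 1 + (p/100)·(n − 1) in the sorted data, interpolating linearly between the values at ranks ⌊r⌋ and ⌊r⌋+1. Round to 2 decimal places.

n = 7.
r = 1 + (85/100)·(7 − 1) = 1 + 5.1 = 6.1.
Rank 6 is 4.2 and rank 7 is 4.3.
Interpolate: 4.2 + 0.1·(4.3 − 4.2) = 4.2 + 0.1·0.1 = 4.21.

4.21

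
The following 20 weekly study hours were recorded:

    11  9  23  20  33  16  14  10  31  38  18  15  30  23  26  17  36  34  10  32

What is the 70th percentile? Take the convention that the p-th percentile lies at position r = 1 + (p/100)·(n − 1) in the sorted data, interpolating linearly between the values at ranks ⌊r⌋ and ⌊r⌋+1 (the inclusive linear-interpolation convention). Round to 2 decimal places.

Sorted: 9, 10, 10, 11, 14, 15, 16, 17, 18, 20, 23, 23, 26, 30, 31, 32, 33, 34, 36, 38.
n = 20.
r = 1 + (70/100)·(20 − 1) = 1 + 13.3 = 14.3.
Rank 14 is 30 and rank 15 is 31.
Interpolate: 30 + 0.3·(31 − 30) = 30 + 0.3·1 = 30.3.

30.30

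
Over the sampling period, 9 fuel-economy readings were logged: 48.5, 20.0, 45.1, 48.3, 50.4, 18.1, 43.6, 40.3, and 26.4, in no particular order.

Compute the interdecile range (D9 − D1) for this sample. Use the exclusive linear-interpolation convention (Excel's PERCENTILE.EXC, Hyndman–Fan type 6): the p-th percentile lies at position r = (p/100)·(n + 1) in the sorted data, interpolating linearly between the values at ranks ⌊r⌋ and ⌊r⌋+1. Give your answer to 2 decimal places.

Sorted: 18.1, 20.0, 26.4, 40.3, 43.6, 45.1, 48.3, 48.5, 50.4.
n = 9.
P10: r = 1 (integer) → 18.1.
P90: r = 9 (integer) → 50.4.
Difference: 50.4 − 18.1 = 32.3.

32.30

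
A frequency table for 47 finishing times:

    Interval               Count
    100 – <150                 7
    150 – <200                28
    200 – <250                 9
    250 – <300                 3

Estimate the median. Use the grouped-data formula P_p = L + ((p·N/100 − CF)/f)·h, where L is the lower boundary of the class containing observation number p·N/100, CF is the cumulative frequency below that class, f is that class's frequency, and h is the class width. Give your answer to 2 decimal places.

N = 47; target position k = 50/100 · 47 = 23.5.
Cumulative frequencies: 7, 35, 44, 47.
Observation 23.5 falls in the class 150 – <200.
L = 150, CF = 7, f = 28, h = 50.
P50 = 150 + ((23.5 − 7)/28)·50 = 150 + 29.4643 = 179.464.

179.46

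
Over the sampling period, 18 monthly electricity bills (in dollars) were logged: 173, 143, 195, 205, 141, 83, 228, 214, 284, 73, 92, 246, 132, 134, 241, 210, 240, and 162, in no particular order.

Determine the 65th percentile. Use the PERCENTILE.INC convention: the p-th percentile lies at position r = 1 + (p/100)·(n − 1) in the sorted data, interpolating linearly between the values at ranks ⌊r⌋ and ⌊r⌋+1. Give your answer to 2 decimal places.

Sorted: 73, 83, 92, 132, 134, 141, 143, 162, 173, 195, 205, 210, 214, 228, 240, 241, 246, 284.
n = 18.
r = 1 + (65/100)·(18 − 1) = 1 + 11.05 = 12.05.
Rank 12 is 210 and rank 13 is 214.
Interpolate: 210 + 0.05·(214 − 210) = 210 + 0.05·4 = 210.2.

210.20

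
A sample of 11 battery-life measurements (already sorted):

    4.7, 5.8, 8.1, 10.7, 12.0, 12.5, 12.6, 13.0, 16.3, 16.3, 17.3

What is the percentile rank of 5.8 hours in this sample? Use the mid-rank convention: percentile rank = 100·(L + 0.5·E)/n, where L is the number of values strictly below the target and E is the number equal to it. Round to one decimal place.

13.6

Count below 5.8: L = 1; count equal: E = 1; n = 11.
Percentile rank = 100·(1 + 0.5·1)/11 = 100·1.5/11 = 13.64.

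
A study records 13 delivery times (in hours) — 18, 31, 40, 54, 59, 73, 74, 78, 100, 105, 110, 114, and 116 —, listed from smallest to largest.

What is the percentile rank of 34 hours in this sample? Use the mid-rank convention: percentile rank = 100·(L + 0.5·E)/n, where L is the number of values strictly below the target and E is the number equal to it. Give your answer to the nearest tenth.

15.4

Count below 34: L = 2; count equal: E = 0; n = 13.
Percentile rank = 100·(2 + 0.5·0)/13 = 100·2/13 = 15.38.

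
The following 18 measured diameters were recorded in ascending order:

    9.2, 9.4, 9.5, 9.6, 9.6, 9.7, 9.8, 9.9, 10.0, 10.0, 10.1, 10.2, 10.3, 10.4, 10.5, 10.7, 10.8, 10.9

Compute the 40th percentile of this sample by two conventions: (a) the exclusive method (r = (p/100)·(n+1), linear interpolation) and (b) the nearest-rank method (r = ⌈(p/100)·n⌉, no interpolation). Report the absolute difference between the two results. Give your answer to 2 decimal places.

0.04

n = 18.
(a) r = 7.6; between ranks 7 (9.8) and 8 (9.9): 9.86.
(b) the nearest-rank method: rank 8 → 9.9.
|9.86 − 9.9| = 0.04.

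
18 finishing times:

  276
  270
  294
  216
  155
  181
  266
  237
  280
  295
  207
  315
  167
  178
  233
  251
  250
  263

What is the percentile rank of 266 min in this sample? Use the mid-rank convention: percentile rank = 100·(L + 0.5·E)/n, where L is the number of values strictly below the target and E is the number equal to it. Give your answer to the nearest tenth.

Sorted: 155, 167, 178, 181, 207, 216, 233, 237, 250, 251, 263, 266, 270, 276, 280, 294, 295, 315.
Count below 266: L = 11; count equal: E = 1; n = 18.
Percentile rank = 100·(11 + 0.5·1)/18 = 100·11.5/18 = 63.89.

63.9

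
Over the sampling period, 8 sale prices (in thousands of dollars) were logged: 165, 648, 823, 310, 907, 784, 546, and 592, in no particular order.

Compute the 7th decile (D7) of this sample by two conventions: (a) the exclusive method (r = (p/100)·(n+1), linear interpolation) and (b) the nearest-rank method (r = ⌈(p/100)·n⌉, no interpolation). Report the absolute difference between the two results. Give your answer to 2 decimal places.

Sorted: 165, 310, 546, 592, 648, 784, 823, 907.
n = 8.
(a) r = 6.3; between ranks 6 (784) and 7 (823): 795.7.
(b) the nearest-rank method: rank 6 → 784.
|795.7 − 784| = 11.7.

11.70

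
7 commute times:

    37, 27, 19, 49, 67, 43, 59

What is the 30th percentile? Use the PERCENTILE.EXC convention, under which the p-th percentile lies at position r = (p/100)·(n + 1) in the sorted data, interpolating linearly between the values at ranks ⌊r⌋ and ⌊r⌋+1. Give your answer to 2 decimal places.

Sorted: 19, 27, 37, 43, 49, 59, 67.
n = 7.
r = (30/100)·(7 + 1) = 2.4.
Rank 2 is 27 and rank 3 is 37.
Interpolate: 27 + 0.4·(37 − 27) = 27 + 0.4·10 = 31.

31.00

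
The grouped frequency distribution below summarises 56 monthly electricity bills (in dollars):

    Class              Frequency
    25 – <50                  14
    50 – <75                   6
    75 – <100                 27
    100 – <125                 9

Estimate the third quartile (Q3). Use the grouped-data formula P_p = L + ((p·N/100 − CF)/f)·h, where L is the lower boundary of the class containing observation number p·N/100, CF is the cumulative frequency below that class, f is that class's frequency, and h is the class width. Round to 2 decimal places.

95.37

N = 56; target position k = 75/100 · 56 = 42.
Cumulative frequencies: 14, 20, 47, 56.
Observation 42 falls in the class 75 – <100.
L = 75, CF = 20, f = 27, h = 25.
P75 = 75 + ((42 − 20)/27)·25 = 75 + 20.3704 = 95.3704.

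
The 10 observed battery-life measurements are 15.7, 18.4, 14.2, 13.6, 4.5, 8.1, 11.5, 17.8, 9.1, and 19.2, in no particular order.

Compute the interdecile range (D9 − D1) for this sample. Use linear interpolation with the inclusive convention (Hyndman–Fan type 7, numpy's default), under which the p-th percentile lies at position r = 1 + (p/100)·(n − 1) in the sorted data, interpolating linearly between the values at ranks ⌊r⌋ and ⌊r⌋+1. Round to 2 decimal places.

Sorted: 4.5, 8.1, 9.1, 11.5, 13.6, 14.2, 15.7, 17.8, 18.4, 19.2.
n = 10.
P10: r = 1.9; ranks 1–2 are 4.5, 8.1; interpolating gives 7.74.
P90: r = 9.1; ranks 9–10 are 18.4, 19.2; interpolating gives 18.48.
Difference: 18.48 − 7.74 = 10.74.

10.74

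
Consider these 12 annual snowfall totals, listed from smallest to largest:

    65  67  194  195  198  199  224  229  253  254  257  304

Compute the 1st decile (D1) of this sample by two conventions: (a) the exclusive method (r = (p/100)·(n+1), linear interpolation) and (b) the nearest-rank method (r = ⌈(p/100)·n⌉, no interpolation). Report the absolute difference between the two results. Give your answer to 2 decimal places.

1.40

n = 12.
(a) r = 1.3; between ranks 1 (65) and 2 (67): 65.6.
(b) the nearest-rank method: rank 2 → 67.
|65.6 − 67| = 1.4.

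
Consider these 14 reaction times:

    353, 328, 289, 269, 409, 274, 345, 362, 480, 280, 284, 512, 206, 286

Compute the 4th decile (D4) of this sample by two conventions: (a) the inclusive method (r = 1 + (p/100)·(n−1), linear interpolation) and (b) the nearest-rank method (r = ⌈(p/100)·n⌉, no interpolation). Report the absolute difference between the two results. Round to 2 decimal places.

0.60

Sorted: 206, 269, 274, 280, 284, 286, 289, 328, 345, 353, 362, 409, 480, 512.
n = 14.
(a) r = 6.2; between ranks 6 (286) and 7 (289): 286.6.
(b) the nearest-rank method: rank 6 → 286.
|286.6 − 286| = 0.6.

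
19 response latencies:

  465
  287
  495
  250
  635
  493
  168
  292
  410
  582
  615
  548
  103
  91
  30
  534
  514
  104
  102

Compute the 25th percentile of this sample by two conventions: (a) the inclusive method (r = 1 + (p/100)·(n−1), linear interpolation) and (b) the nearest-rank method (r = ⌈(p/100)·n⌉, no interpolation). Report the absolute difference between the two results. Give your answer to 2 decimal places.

Sorted: 30, 91, 102, 103, 104, 168, 250, 287, 292, 410, 465, 493, 495, 514, 534, 548, 582, 615, 635.
n = 19.
(a) r = 5.5; between ranks 5 (104) and 6 (168): 136.
(b) the nearest-rank method: rank 5 → 104.
|136 − 104| = 32.

32.00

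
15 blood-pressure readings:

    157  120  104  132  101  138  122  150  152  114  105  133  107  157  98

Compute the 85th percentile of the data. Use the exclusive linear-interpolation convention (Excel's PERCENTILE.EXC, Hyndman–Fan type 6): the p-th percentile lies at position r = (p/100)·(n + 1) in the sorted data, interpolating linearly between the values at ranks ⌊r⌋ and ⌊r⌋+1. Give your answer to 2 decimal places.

155.00

Sorted: 98, 101, 104, 105, 107, 114, 120, 122, 132, 133, 138, 150, 152, 157, 157.
n = 15.
r = (85/100)·(15 + 1) = 13.6.
Rank 13 is 152 and rank 14 is 157.
Interpolate: 152 + 0.6·(157 − 152) = 152 + 0.6·5 = 155.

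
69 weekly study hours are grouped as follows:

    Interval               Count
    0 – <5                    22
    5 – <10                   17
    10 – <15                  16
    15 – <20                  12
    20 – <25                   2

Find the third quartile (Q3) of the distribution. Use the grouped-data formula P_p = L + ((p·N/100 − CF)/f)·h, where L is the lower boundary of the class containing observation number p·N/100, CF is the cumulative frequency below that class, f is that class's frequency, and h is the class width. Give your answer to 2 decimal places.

13.98

N = 69; target position k = 75/100 · 69 = 51.75.
Cumulative frequencies: 22, 39, 55, 67, 69.
Observation 51.75 falls in the class 10 – <15.
L = 10, CF = 39, f = 16, h = 5.
P75 = 10 + ((51.75 − 39)/16)·5 = 10 + 3.98438 = 13.9844.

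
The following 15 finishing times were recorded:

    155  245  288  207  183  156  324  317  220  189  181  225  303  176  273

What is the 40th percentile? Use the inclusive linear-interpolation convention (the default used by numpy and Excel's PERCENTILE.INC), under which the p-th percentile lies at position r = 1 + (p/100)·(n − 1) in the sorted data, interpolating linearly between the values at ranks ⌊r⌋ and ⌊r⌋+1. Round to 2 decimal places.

Sorted: 155, 156, 176, 181, 183, 189, 207, 220, 225, 245, 273, 288, 303, 317, 324.
n = 15.
r = 1 + (40/100)·(15 − 1) = 1 + 5.6 = 6.6.
Rank 6 is 189 and rank 7 is 207.
Interpolate: 189 + 0.6·(207 − 189) = 189 + 0.6·18 = 199.8.

199.80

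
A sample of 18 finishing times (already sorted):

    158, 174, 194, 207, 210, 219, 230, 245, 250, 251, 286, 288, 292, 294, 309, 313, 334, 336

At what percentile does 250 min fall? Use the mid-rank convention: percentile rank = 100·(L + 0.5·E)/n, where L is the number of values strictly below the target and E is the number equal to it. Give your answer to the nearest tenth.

47.2

Count below 250: L = 8; count equal: E = 1; n = 18.
Percentile rank = 100·(8 + 0.5·1)/18 = 100·8.5/18 = 47.22.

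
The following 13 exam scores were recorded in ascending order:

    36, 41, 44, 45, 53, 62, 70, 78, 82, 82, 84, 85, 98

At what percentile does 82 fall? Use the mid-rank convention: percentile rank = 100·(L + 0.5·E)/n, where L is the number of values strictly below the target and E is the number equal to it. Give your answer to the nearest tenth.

69.2

Count below 82: L = 8; count equal: E = 2; n = 13.
Percentile rank = 100·(8 + 0.5·2)/13 = 100·9/13 = 69.23.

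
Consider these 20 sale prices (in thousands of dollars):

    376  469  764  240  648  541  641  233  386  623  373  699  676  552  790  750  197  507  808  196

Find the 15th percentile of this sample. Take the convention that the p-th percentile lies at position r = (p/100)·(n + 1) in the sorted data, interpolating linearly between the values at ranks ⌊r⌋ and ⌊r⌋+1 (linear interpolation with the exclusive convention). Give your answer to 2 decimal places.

234.05

Sorted: 196, 197, 233, 240, 373, 376, 386, 469, 507, 541, 552, 623, 641, 648, 676, 699, 750, 764, 790, 808.
n = 20.
r = (15/100)·(20 + 1) = 3.15.
Rank 3 is 233 and rank 4 is 240.
Interpolate: 233 + 0.15·(240 − 233) = 233 + 0.15·7 = 234.05.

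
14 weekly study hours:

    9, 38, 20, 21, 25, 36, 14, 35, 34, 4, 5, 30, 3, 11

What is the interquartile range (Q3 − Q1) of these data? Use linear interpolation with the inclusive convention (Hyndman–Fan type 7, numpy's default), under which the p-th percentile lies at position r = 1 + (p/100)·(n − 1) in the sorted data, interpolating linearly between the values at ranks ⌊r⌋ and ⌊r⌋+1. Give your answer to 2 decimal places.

Sorted: 3, 4, 5, 9, 11, 14, 20, 21, 25, 30, 34, 35, 36, 38.
n = 14.
P25: r = 4.25; ranks 4–5 are 9, 11; interpolating gives 9.5.
P75: r = 10.75; ranks 10–11 are 30, 34; interpolating gives 33.
Difference: 33 − 9.5 = 23.5.

23.50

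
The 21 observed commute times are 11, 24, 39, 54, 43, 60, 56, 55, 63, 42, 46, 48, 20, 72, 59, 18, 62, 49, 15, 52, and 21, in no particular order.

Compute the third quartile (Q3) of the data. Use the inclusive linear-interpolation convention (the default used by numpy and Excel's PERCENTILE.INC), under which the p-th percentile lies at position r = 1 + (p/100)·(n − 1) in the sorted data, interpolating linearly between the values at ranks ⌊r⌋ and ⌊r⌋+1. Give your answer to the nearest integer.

56

Sorted: 11, 15, 18, 20, 21, 24, 39, 42, 43, 46, 48, 49, 52, 54, 55, 56, 59, 60, 62, 63, 72.
n = 21.
r = 1 + (75/100)·(21 − 1) = 1 + 15 = 16.
r is an integer, so P75 is the value at rank 16: 56.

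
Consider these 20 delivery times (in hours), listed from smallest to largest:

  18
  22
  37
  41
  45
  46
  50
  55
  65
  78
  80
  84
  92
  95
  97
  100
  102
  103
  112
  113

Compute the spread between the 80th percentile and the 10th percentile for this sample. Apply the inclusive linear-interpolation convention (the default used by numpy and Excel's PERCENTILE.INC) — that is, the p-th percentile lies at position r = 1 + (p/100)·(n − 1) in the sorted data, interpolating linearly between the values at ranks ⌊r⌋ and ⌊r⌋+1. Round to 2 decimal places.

64.90

n = 20.
P10: r = 2.9; ranks 2–3 are 22, 37; interpolating gives 35.5.
P80: r = 16.2; ranks 16–17 are 100, 102; interpolating gives 100.4.
Difference: 100.4 − 35.5 = 64.9.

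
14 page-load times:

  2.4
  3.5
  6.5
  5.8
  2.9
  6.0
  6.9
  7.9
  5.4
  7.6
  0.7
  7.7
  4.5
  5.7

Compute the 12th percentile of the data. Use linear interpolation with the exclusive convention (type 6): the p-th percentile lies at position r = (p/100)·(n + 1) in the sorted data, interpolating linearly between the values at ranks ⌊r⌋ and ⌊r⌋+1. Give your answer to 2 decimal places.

2.06

Sorted: 0.7, 2.4, 2.9, 3.5, 4.5, 5.4, 5.7, 5.8, 6.0, 6.5, 6.9, 7.6, 7.7, 7.9.
n = 14.
r = (12/100)·(14 + 1) = 1.8.
Rank 1 is 0.7 and rank 2 is 2.4.
Interpolate: 0.7 + 0.8·(2.4 − 0.7) = 0.7 + 0.8·1.7 = 2.06.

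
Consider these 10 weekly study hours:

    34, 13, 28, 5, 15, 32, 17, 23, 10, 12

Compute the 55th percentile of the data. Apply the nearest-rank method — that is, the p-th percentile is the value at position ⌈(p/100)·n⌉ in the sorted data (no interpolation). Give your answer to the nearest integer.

Sorted: 5, 10, 12, 13, 15, 17, 23, 28, 32, 34.
n = 10.
Position = ⌈55/100 · 10⌉ = ⌈5.5⌉ = 6.
The value at rank 6 is 17.

17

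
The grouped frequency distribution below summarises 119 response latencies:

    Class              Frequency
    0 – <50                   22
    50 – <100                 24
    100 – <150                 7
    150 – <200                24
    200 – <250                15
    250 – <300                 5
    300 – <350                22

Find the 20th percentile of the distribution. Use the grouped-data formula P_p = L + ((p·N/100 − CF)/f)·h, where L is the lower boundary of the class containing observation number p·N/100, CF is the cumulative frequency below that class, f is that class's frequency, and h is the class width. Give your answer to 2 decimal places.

N = 119; target position k = 20/100 · 119 = 23.8.
Cumulative frequencies: 22, 46, 53, 77, 92, 97, 119.
Observation 23.8 falls in the class 50 – <100.
L = 50, CF = 22, f = 24, h = 50.
P20 = 50 + ((23.8 − 22)/24)·50 = 50 + 3.75 = 53.75.

53.75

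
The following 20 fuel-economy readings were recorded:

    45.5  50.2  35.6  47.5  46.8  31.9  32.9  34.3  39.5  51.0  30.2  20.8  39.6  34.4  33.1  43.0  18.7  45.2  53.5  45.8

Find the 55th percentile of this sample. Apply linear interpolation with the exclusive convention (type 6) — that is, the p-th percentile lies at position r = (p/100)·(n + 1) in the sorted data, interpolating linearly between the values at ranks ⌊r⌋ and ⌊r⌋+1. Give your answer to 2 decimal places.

41.47

Sorted: 18.7, 20.8, 30.2, 31.9, 32.9, 33.1, 34.3, 34.4, 35.6, 39.5, 39.6, 43.0, 45.2, 45.5, 45.8, 46.8, 47.5, 50.2, 51.0, 53.5.
n = 20.
r = (55/100)·(20 + 1) = 11.55.
Rank 11 is 39.6 and rank 12 is 43.0.
Interpolate: 39.6 + 0.55·(43.0 − 39.6) = 39.6 + 0.55·3.4 = 41.47.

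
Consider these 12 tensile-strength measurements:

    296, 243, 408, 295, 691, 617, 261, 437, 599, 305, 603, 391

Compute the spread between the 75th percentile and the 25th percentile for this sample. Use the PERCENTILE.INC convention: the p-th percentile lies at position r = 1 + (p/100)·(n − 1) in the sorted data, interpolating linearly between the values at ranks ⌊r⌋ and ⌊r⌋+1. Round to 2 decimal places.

Sorted: 243, 261, 295, 296, 305, 391, 408, 437, 599, 603, 617, 691.
n = 12.
P25: r = 3.75; ranks 3–4 are 295, 296; interpolating gives 295.75.
P75: r = 9.25; ranks 9–10 are 599, 603; interpolating gives 600.
Difference: 600 − 295.75 = 304.25.

304.25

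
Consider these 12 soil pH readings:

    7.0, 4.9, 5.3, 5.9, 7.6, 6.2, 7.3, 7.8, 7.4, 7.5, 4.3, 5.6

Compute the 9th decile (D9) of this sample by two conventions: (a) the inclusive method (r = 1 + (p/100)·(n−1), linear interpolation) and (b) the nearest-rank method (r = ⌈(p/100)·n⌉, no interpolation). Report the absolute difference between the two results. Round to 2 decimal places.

0.01

Sorted: 4.3, 4.9, 5.3, 5.6, 5.9, 6.2, 7.0, 7.3, 7.4, 7.5, 7.6, 7.8.
n = 12.
(a) r = 10.9; between ranks 10 (7.5) and 11 (7.6): 7.59.
(b) the nearest-rank method: rank 11 → 7.6.
|7.59 − 7.6| = 0.01.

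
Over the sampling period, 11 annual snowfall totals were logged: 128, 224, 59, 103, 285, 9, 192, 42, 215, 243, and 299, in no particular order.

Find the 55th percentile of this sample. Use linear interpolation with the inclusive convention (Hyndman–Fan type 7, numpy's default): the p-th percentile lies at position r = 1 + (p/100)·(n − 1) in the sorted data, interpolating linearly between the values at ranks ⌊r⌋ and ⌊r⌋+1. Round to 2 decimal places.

Sorted: 9, 42, 59, 103, 128, 192, 215, 224, 243, 285, 299.
n = 11.
r = 1 + (55/100)·(11 − 1) = 1 + 5.5 = 6.5.
Rank 6 is 192 and rank 7 is 215.
Interpolate: 192 + 0.5·(215 − 192) = 192 + 0.5·23 = 203.5.

203.50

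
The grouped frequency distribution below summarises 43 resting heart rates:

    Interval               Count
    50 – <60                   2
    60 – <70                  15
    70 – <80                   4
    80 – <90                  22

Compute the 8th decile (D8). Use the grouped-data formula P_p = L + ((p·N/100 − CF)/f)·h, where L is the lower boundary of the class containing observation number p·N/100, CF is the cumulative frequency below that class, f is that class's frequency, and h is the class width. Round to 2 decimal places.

86.09

N = 43; target position k = 80/100 · 43 = 34.4.
Cumulative frequencies: 2, 17, 21, 43.
Observation 34.4 falls in the class 80 – <90.
L = 80, CF = 21, f = 22, h = 10.
P80 = 80 + ((34.4 − 21)/22)·10 = 80 + 6.09091 = 86.0909.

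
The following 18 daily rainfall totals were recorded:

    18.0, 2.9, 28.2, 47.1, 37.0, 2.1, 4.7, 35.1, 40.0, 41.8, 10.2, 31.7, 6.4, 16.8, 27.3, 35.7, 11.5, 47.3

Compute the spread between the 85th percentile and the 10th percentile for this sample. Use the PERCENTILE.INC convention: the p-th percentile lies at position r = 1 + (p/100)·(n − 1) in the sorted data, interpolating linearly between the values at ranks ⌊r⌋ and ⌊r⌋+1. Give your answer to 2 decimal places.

36.65

Sorted: 2.1, 2.9, 4.7, 6.4, 10.2, 11.5, 16.8, 18.0, 27.3, 28.2, 31.7, 35.1, 35.7, 37.0, 40.0, 41.8, 47.1, 47.3.
n = 18.
P10: r = 2.7; ranks 2–3 are 2.9, 4.7; interpolating gives 4.16.
P85: r = 15.45; ranks 15–16 are 40.0, 41.8; interpolating gives 40.81.
Difference: 40.81 − 4.16 = 36.65.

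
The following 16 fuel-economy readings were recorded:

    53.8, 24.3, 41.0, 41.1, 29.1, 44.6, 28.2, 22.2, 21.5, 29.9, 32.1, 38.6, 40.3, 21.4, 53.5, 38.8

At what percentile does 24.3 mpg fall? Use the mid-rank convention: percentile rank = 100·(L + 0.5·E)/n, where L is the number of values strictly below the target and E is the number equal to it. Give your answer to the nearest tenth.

Sorted: 21.4, 21.5, 22.2, 24.3, 28.2, 29.1, 29.9, 32.1, 38.6, 38.8, 40.3, 41.0, 41.1, 44.6, 53.5, 53.8.
Count below 24.3: L = 3; count equal: E = 1; n = 16.
Percentile rank = 100·(3 + 0.5·1)/16 = 100·3.5/16 = 21.88.

21.9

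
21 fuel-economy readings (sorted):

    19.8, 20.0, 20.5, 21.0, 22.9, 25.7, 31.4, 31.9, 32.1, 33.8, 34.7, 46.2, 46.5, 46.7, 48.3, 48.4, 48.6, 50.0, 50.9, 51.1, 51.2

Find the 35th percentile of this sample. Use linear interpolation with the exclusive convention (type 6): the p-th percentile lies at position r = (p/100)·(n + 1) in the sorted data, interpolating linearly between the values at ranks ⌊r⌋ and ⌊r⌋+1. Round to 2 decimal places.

n = 21.
r = (35/100)·(21 + 1) = 7.7.
Rank 7 is 31.4 and rank 8 is 31.9.
Interpolate: 31.4 + 0.7·(31.9 − 31.4) = 31.4 + 0.7·0.5 = 31.75.

31.75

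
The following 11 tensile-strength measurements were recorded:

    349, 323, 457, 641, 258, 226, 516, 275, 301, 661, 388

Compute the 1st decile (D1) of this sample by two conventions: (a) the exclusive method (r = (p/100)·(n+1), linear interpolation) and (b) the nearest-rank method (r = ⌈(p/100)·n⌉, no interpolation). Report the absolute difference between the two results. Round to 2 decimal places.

Sorted: 226, 258, 275, 301, 323, 349, 388, 457, 516, 641, 661.
n = 11.
(a) r = 1.2; between ranks 1 (226) and 2 (258): 232.4.
(b) the nearest-rank method: rank 2 → 258.
|232.4 − 258| = 25.6.

25.60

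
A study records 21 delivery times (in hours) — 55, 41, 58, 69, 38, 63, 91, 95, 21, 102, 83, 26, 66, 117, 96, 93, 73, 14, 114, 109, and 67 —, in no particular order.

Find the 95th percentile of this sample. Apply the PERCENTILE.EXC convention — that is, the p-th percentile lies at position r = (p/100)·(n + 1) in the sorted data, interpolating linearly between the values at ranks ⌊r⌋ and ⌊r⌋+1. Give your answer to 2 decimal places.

116.70

Sorted: 14, 21, 26, 38, 41, 55, 58, 63, 66, 67, 69, 73, 83, 91, 93, 95, 96, 102, 109, 114, 117.
n = 21.
r = (95/100)·(21 + 1) = 20.9.
Rank 20 is 114 and rank 21 is 117.
Interpolate: 114 + 0.9·(117 − 114) = 114 + 0.9·3 = 116.7.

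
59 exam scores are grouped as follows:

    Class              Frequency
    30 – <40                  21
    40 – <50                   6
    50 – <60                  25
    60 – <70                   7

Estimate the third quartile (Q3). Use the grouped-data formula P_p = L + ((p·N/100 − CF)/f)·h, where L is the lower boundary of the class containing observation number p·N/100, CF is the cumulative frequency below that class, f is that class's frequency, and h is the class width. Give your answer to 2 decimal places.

56.90

N = 59; target position k = 75/100 · 59 = 44.25.
Cumulative frequencies: 21, 27, 52, 59.
Observation 44.25 falls in the class 50 – <60.
L = 50, CF = 27, f = 25, h = 10.
P75 = 50 + ((44.25 − 27)/25)·10 = 50 + 6.9 = 56.9.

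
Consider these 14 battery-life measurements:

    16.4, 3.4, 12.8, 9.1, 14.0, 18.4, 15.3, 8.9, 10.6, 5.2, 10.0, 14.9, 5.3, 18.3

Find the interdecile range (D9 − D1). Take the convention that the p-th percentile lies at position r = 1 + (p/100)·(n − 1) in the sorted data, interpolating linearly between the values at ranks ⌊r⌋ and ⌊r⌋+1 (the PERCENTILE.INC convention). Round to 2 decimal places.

12.50

Sorted: 3.4, 5.2, 5.3, 8.9, 9.1, 10.0, 10.6, 12.8, 14.0, 14.9, 15.3, 16.4, 18.3, 18.4.
n = 14.
P10: r = 2.3; ranks 2–3 are 5.2, 5.3; interpolating gives 5.23.
P90: r = 12.7; ranks 12–13 are 16.4, 18.3; interpolating gives 17.73.
Difference: 17.73 − 5.23 = 12.5.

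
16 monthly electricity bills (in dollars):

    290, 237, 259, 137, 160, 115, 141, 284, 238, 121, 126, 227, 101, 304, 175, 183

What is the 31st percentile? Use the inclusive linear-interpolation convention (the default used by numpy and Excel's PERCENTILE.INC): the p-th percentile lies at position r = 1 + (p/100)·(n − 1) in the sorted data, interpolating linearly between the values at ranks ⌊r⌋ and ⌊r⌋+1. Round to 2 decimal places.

Sorted: 101, 115, 121, 126, 137, 141, 160, 175, 183, 227, 237, 238, 259, 284, 290, 304.
n = 16.
r = 1 + (31/100)·(16 − 1) = 1 + 4.65 = 5.65.
Rank 5 is 137 and rank 6 is 141.
Interpolate: 137 + 0.65·(141 − 137) = 137 + 0.65·4 = 139.6.

139.60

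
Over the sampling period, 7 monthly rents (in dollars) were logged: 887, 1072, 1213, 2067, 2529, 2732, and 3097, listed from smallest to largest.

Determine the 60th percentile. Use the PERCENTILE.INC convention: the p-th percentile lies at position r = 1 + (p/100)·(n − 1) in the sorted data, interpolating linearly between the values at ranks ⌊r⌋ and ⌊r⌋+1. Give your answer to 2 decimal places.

2344.20

n = 7.
r = 1 + (60/100)·(7 − 1) = 1 + 3.6 = 4.6.
Rank 4 is 2067 and rank 5 is 2529.
Interpolate: 2067 + 0.6·(2529 − 2067) = 2067 + 0.6·462 = 2344.2.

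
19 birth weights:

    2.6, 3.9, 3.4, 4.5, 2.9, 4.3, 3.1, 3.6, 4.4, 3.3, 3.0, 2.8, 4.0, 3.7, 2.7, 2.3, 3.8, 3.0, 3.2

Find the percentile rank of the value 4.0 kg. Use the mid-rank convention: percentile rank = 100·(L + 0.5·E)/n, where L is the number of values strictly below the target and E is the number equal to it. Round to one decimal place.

81.6

Sorted: 2.3, 2.6, 2.7, 2.8, 2.9, 3.0, 3.0, 3.1, 3.2, 3.3, 3.4, 3.6, 3.7, 3.8, 3.9, 4.0, 4.3, 4.4, 4.5.
Count below 4.0: L = 15; count equal: E = 1; n = 19.
Percentile rank = 100·(15 + 0.5·1)/19 = 100·15.5/19 = 81.58.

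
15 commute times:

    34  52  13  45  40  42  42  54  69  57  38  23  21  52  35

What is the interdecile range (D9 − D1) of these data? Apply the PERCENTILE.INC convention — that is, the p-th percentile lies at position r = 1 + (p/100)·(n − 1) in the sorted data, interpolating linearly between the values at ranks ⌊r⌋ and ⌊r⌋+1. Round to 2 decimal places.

34.00

Sorted: 13, 21, 23, 34, 35, 38, 40, 42, 42, 45, 52, 52, 54, 57, 69.
n = 15.
P10: r = 2.4; ranks 2–3 are 21, 23; interpolating gives 21.8.
P90: r = 13.6; ranks 13–14 are 54, 57; interpolating gives 55.8.
Difference: 55.8 − 21.8 = 34.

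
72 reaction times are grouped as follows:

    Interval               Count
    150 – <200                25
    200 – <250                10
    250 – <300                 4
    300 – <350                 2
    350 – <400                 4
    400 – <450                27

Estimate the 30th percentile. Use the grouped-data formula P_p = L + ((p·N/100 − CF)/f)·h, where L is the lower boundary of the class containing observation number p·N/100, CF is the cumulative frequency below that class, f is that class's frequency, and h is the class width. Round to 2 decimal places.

N = 72; target position k = 30/100 · 72 = 21.6.
Cumulative frequencies: 25, 35, 39, 41, 45, 72.
Observation 21.6 falls in the class 150 – <200.
L = 150, CF = 0, f = 25, h = 50.
P30 = 150 + ((21.6 − 0)/25)·50 = 150 + 43.2 = 193.2.

193.20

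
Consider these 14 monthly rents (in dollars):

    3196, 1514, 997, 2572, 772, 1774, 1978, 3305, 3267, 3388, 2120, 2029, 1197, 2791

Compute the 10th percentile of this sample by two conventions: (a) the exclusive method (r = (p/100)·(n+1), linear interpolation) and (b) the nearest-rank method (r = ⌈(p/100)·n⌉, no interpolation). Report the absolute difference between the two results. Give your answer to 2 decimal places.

Sorted: 772, 997, 1197, 1514, 1774, 1978, 2029, 2120, 2572, 2791, 3196, 3267, 3305, 3388.
n = 14.
(a) r = 1.5; between ranks 1 (772) and 2 (997): 884.5.
(b) the nearest-rank method: rank 2 → 997.
|884.5 − 997| = 112.5.

112.50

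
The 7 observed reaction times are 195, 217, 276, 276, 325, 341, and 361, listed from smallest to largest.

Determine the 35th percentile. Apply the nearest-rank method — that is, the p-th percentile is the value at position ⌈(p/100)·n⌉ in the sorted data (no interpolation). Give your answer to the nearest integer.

276

n = 7.
Position = ⌈35/100 · 7⌉ = ⌈2.45⌉ = 3.
The value at rank 3 is 276.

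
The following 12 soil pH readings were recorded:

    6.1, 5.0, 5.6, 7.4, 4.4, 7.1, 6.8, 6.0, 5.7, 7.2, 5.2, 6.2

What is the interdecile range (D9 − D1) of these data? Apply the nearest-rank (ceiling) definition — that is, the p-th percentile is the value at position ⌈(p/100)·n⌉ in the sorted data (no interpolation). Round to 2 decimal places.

Sorted: 4.4, 5.0, 5.2, 5.6, 5.7, 6.0, 6.1, 6.2, 6.8, 7.1, 7.2, 7.4.
n = 12.
P10: rank ⌈10/100·12⌉ = 2 → 5.
P90: rank ⌈90/100·12⌉ = 11 → 7.2.
Difference: 7.2 − 5 = 2.2.

2.20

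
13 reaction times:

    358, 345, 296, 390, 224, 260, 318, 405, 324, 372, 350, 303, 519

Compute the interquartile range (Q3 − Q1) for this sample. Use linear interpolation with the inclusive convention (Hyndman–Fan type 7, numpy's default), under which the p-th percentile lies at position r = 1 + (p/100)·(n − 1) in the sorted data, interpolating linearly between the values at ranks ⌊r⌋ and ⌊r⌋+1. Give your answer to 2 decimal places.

Sorted: 224, 260, 296, 303, 318, 324, 345, 350, 358, 372, 390, 405, 519.
n = 13.
P25: r = 4 (integer) → 303.
P75: r = 10 (integer) → 372.
Difference: 372 − 303 = 69.

69.00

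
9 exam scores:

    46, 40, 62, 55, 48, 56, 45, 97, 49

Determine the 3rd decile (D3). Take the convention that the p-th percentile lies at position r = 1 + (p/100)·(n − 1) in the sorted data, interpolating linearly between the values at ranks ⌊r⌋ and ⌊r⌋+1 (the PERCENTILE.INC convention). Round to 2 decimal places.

46.80

Sorted: 40, 45, 46, 48, 49, 55, 56, 62, 97.
n = 9.
r = 1 + (30/100)·(9 − 1) = 1 + 2.4 = 3.4.
Rank 3 is 46 and rank 4 is 48.
Interpolate: 46 + 0.4·(48 − 46) = 46 + 0.4·2 = 46.8.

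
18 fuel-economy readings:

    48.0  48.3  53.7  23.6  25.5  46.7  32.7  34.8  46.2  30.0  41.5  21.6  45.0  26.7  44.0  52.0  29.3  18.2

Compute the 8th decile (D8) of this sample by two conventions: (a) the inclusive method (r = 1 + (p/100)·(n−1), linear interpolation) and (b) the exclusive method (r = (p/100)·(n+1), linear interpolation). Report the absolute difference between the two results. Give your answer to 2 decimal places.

Sorted: 18.2, 21.6, 23.6, 25.5, 26.7, 29.3, 30.0, 32.7, 34.8, 41.5, 44.0, 45.0, 46.2, 46.7, 48.0, 48.3, 52.0, 53.7.
n = 18.
(a) r = 14.6; between ranks 14 (46.7) and 15 (48.0): 47.48.
(b) r = 15.2; between ranks 15 (48.0) and 16 (48.3): 48.06.
|47.48 − 48.06| = 0.58.

0.58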